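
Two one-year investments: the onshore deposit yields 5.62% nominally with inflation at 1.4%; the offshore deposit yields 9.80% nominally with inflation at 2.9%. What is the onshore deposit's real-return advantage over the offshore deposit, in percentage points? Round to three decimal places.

-2.544

The onshore deposit real return: 1.0562/1.014 − 1 = 4.1617%.
The offshore deposit real return: 1.0980/1.029 − 1 = 6.7055%.
Difference: 4.1617 − 6.7055 = -2.5438 pp.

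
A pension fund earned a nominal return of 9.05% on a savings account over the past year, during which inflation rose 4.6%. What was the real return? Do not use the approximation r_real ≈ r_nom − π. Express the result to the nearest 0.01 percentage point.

4.25%

Real return via the Fisher equation: (1 + 9.05%)/(1 + 4.6%) − 1 = 1.0905/1.046 − 1 ≈ 0.04254.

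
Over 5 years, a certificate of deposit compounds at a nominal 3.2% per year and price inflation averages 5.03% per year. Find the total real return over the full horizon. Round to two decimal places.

The annual real rate is (1+3.2%)/(1+5.03%) − 1 = -1.7424%.
Compounded over 5 years: (1 + -0.017424)^5 − 1 ≈ -0.08413.

-8.41%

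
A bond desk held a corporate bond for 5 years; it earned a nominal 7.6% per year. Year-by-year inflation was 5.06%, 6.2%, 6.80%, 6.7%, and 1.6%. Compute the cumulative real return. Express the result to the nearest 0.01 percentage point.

11.65%

Cumulative inflation factor: 1.0506 × 1.062 × 1.0680 × 1.067 × 1.016 ≈ 1.29179.
Nominal growth factor: 1.44232. Real growth factor = 1.44232 / 1.29179 ≈ 1.11653.
Total real return ≈ 11.6529%.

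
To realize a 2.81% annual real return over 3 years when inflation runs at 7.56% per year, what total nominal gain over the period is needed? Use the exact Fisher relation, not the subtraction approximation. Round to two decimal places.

Required annual nominal rate: (1+2.81%)(1+7.56%) − 1 = 10.582436%.
Cumulative over 3 years: (1 + 0.10582436)^3 − 1 ≈ 0.35225.

35.23%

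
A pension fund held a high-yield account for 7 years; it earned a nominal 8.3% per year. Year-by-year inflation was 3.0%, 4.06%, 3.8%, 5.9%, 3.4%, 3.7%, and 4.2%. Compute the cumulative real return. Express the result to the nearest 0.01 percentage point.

Cumulative inflation factor: 1.030 × 1.0406 × 1.038 × 1.059 × 1.034 × 1.037 × 1.042 ≈ 1.31638.
Nominal growth factor: 1.74743. Real growth factor = 1.74743 / 1.31638 ≈ 1.32745.
Total real return ≈ 32.7449%.

32.74%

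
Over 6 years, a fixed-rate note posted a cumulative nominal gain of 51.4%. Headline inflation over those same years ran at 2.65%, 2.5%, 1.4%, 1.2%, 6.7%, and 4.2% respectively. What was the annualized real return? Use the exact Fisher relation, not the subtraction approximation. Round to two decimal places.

3.94%

Cumulative inflation factor: 1.0265 × 1.025 × 1.014 × 1.012 × 1.067 × 1.042 ≈ 1.20042.
Nominal growth factor: 1.51400. Real growth factor = 1.51400 / 1.20042 ≈ 1.26122.
Annualized: 1.26122^(1/6) − 1 ≈ 0.03944.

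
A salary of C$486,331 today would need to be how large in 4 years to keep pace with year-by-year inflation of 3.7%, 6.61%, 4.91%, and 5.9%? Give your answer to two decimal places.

C$597,339.87

Cumulative price-level factor: 1.037 × 1.0661 × 1.0491 × 1.059 ≈ 1.2282578455.
The nominal amount required is C$486,331 scaled up by that factor.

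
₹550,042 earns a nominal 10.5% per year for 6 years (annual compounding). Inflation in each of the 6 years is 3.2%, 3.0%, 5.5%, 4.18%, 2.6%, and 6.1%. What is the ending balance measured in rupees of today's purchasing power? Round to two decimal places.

₹787,323.19

Nominal value at maturity: ₹550,042 × (1 + 10.5%)^6 ≈ ₹1,001,312.23.
Price-level factor over 6 years: 1.032 × 1.030 × 1.055 × 1.0418 × 1.026 × 1.061 ≈ 1.2717931439.
Dividing the nominal maturity value by the price-level factor gives the value in today's money.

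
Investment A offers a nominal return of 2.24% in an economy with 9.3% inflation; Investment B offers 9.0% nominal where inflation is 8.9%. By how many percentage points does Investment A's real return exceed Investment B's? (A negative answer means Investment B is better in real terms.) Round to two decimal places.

Investment A real return: 1.0224/1.093 − 1 = -6.459%.
Investment B real return: 1.090/1.089 − 1 = 0.092%.
Difference: -6.459 − 0.092 = -6.551 pp.

-6.55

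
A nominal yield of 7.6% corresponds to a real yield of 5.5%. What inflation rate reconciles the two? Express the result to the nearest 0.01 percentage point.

1.99%

From (1+r_nom) = (1+r_real)(1+π), we get 1+π = (1 + 7.6%)/(1 + 5.5%) = 1.076/1.055 ≈ 1.01991.
So π ≈ 1.9905%.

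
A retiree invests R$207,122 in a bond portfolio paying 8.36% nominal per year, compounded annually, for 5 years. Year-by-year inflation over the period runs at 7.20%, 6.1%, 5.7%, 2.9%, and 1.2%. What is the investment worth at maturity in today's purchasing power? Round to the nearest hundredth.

Nominal value at maturity: R$207,122 × (1 + 8.36%)^5 ≈ R$309,436.27.
Price-level factor over 5 years: 1.0720 × 1.061 × 1.057 × 1.029 × 1.012 ≈ 1.2519328748.
The maturity value deflated by that factor is the answer in today's purchasing power.

R$247,166.82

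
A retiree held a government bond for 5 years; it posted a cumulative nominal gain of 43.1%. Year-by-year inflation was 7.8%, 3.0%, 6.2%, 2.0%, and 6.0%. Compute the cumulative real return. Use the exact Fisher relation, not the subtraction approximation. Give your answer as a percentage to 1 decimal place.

Cumulative inflation factor: 1.078 × 1.030 × 1.062 × 1.020 × 1.060 ≈ 1.27493.
Nominal growth factor: 1.43100. Real growth factor = 1.43100 / 1.27493 ≈ 1.12241.
Total real return ≈ 12.2414%.

12.2%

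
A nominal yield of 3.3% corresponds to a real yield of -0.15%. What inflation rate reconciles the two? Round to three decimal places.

3.455%

From (1+r_nom) = (1+r_real)(1+π), we get 1+π = (1 + 3.3%)/(1 − 0.15%) = 1.033/0.9985 ≈ 1.03455.
So π ≈ 3.4552%.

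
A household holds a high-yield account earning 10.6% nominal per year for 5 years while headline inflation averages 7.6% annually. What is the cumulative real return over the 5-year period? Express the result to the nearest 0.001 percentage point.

The annual real rate is (1+10.6%)/(1+7.6%) − 1 = 2.7881%.
Compounded over 5 years: (1 + 0.027881)^5 − 1 ≈ 0.14740.

14.740%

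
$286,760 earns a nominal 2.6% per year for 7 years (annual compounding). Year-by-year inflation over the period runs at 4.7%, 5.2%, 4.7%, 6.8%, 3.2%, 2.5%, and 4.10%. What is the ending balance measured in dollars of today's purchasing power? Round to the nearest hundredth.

Nominal value at maturity: $286,760 × (1 + 2.6%)^7 ≈ $343,202.23.
Price-level factor over 7 years: 1.047 × 1.052 × 1.047 × 1.068 × 1.032 × 1.025 × 1.0410 ≈ 1.3562340636.
The maturity value deflated by that factor is the answer in today's purchasing power.

$253,055.31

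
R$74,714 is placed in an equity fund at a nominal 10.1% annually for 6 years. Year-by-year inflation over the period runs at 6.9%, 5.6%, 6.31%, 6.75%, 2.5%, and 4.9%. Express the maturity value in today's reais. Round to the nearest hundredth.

R$96,614.64

Nominal value at maturity: R$74,714 × (1 + 10.1%)^6 ≈ R$133,084.02.
Price-level factor over 6 years: 1.069 × 1.056 × 1.0631 × 1.0675 × 1.025 × 1.049 ≈ 1.3774726317.
The maturity value deflated by that factor is the answer in today's purchasing power.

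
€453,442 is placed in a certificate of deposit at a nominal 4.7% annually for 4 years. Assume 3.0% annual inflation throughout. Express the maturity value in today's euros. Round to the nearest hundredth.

Nominal value at maturity: €453,442 × (1 + 4.7%)^4 ≈ €544,889.54.
Price-level factor over 4 years: (1 + 3.0%)^4 = 1.12550881.
The maturity value deflated by that factor is the answer in today's purchasing power.

€484,127.30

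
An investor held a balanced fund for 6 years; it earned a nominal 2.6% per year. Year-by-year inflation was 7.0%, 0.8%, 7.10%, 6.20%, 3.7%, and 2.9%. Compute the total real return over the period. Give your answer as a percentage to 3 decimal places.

Cumulative inflation factor: 1.070 × 1.008 × 1.0710 × 1.0620 × 1.037 × 1.029 ≈ 1.30904.
Nominal growth factor: 1.16650. Real growth factor = 1.16650 / 1.30904 ≈ 0.89111.
Total real return ≈ -10.8889%.

-10.889%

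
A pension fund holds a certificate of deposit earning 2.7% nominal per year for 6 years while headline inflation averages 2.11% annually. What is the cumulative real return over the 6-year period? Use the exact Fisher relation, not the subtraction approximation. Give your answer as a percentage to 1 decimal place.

The annual real rate is (1+2.7%)/(1+2.11%) − 1 = 0.5778%.
Compounded over 6 years: (1 + 0.005778)^6 − 1 ≈ 0.03517.

3.5%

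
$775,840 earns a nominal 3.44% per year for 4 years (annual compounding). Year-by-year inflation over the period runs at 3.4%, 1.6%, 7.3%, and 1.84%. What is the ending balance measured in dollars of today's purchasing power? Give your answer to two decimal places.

Nominal value at maturity: $775,840 × (1 + 3.44%)^4 ≈ $888,231.59.
Price-level factor over 4 years: 1.034 × 1.016 × 1.073 × 1.0184 ≈ 1.1479748123.
Dividing the nominal maturity value by the price-level factor gives the value in today's money.

$773,737.87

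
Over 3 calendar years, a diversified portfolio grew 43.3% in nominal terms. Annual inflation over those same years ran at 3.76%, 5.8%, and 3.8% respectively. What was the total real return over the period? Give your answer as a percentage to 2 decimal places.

Cumulative inflation factor: 1.0376 × 1.058 × 1.038 ≈ 1.13950.
Nominal growth factor: 1.43300. Real growth factor = 1.43300 / 1.13950 ≈ 1.25757.
Total real return ≈ 25.7573%.

25.76%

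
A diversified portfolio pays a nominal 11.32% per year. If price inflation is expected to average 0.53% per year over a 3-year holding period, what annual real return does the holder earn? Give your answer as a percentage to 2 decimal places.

With constant rates the annual real return is the same each year: (1+11.32%)/(1+0.53%) − 1 = 0.10733.

10.73%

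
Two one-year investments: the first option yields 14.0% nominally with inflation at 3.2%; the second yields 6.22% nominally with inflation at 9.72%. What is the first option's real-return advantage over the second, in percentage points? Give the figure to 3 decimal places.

The first option real return: 1.140/1.032 − 1 = 10.4651%.
The second real return: 1.0622/1.0972 − 1 = -3.1899%.
Difference: 10.4651 − (-3.1899) = 13.6550 pp.

13.655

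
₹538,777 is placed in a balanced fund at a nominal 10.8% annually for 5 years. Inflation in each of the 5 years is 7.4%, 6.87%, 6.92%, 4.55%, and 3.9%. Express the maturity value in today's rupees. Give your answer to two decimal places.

₹674,915.22

Nominal value at maturity: ₹538,777 × (1 + 10.8%)^5 ≈ ₹899,720.98.
Price-level factor over 5 years: 1.074 × 1.0687 × 1.0692 × 1.0455 × 1.039 ≈ 1.3330874060.
The maturity value deflated by that factor is the answer in today's purchasing power.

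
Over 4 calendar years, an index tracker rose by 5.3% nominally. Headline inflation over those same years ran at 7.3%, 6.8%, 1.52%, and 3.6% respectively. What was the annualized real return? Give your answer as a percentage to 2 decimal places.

Cumulative inflation factor: 1.073 × 1.068 × 1.0152 × 1.036 ≈ 1.20526.
Nominal growth factor: 1.05300. Real growth factor = 1.05300 / 1.20526 ≈ 0.87367.
Annualized: 0.87367^(1/4) − 1 ≈ -0.03320.

-3.32%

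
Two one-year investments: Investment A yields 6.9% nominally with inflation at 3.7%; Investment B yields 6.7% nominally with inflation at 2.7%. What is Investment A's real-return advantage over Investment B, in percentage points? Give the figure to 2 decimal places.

Investment A real return: 1.069/1.037 − 1 = 3.086%.
Investment B real return: 1.067/1.027 − 1 = 3.895%.
Difference: 3.086 − 3.895 = -0.809 pp.

-0.81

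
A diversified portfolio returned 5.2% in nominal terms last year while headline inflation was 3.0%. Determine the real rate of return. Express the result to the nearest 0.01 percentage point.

Real return via the Fisher equation: (1 + 5.2%)/(1 + 3.0%) − 1 = 1.052/1.030 − 1 ≈ 0.02136.

2.14%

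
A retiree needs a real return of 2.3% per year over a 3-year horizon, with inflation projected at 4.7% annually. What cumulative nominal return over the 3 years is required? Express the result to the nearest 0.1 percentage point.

Required annual nominal rate: (1+2.3%)(1+4.7%) − 1 = 7.1081%.
Cumulative over 3 years: (1 + 0.071081)^3 − 1 ≈ 0.22876.

22.9%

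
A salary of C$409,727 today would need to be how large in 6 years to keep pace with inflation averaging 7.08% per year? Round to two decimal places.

C$617,653.29

Cumulative price-level factor: (1+7.08%)^6 ≈ 1.5074751963.
Multiplying C$409,727 by the price-level factor gives the future nominal sum.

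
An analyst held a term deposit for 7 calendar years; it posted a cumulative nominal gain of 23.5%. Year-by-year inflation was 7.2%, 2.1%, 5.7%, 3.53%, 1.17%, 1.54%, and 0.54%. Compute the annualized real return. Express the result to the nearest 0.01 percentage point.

Cumulative inflation factor: 1.072 × 1.021 × 1.057 × 1.0353 × 1.0117 × 1.0154 × 1.0054 ≈ 1.23706.
Nominal growth factor: 1.23500. Real growth factor = 1.23500 / 1.23706 ≈ 0.99834.
Annualized: 0.99834^(1/7) − 1 ≈ -0.00024.

-0.02%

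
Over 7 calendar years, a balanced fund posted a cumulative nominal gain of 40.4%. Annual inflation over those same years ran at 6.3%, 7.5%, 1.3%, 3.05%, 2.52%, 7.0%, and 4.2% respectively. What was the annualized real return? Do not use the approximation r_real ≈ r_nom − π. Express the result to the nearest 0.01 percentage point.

0.42%

Cumulative inflation factor: 1.063 × 1.075 × 1.013 × 1.0305 × 1.0252 × 1.070 × 1.042 ≈ 1.36351.
Nominal growth factor: 1.40400. Real growth factor = 1.40400 / 1.36351 ≈ 1.02969.
Annualized: 1.02969^(1/7) − 1 ≈ 0.00419.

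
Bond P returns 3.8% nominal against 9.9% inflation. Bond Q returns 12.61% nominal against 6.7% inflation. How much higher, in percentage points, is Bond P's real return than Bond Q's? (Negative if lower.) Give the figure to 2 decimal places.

Bond P real return: 1.038/1.099 − 1 = -5.551%.
Bond Q real return: 1.1261/1.067 − 1 = 5.539%.
Difference: -5.551 − 5.539 = -11.090 pp.

-11.09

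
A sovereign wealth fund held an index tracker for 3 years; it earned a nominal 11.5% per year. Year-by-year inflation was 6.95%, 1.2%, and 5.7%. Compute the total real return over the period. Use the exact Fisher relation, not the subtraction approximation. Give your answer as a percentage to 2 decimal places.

Cumulative inflation factor: 1.0695 × 1.012 × 1.057 ≈ 1.14403.
Nominal growth factor: 1.38620. Real growth factor = 1.38620 / 1.14403 ≈ 1.21168.
Total real return ≈ 21.1681%.

21.17%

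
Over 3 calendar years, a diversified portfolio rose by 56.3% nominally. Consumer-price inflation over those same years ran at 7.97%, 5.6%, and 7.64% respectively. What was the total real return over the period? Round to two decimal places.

27.36%

Cumulative inflation factor: 1.0797 × 1.056 × 1.0764 ≈ 1.22727.
Nominal growth factor: 1.56300. Real growth factor = 1.56300 / 1.22727 ≈ 1.27356.
Total real return ≈ 27.3557%.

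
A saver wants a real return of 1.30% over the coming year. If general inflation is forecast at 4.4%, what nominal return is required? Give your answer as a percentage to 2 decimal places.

5.76%

By the Fisher equation, 1 + r_nom = (1 + 1.30%)(1 + 4.4%) = 1.0130 × 1.044 = 1.057572.
So r_nom = 5.7572%.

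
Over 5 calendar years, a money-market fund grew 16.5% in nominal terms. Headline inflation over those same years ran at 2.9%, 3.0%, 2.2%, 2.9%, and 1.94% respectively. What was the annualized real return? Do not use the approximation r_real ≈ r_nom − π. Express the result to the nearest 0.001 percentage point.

0.501%

Cumulative inflation factor: 1.029 × 1.030 × 1.022 × 1.029 × 1.0194 ≈ 1.13622.
Nominal growth factor: 1.16500. Real growth factor = 1.16500 / 1.13622 ≈ 1.02533.
Annualized: 1.02533^(1/5) − 1 ≈ 0.00501.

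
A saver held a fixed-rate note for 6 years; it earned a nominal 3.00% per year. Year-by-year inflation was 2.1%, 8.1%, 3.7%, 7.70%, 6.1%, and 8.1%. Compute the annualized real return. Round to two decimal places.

-2.78%

Cumulative inflation factor: 1.021 × 1.081 × 1.037 × 1.0770 × 1.061 × 1.081 ≈ 1.41380.
Nominal growth factor: 1.19405. Real growth factor = 1.19405 / 1.41380 ≈ 0.84457.
Annualized: 0.84457^(1/6) − 1 ≈ -0.02776.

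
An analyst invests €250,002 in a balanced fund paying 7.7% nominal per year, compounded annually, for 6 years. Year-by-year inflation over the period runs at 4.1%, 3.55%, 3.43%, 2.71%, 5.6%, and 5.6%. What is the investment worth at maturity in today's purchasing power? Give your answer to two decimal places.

€305,527.13

Nominal value at maturity: €250,002 × (1 + 7.7%)^6 ≈ €390,155.47.
Price-level factor over 6 years: 1.041 × 1.0355 × 1.0343 × 1.0271 × 1.056 × 1.056 ≈ 1.2769912546.
Dividing the nominal maturity value by the price-level factor gives the value in today's money.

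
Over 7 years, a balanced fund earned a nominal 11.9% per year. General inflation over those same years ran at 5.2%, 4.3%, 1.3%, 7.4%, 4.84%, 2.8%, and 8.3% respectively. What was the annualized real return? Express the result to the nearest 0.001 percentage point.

6.721%

Cumulative inflation factor: 1.052 × 1.043 × 1.013 × 1.074 × 1.0484 × 1.028 × 1.083 ≈ 1.39336.
Nominal growth factor: 2.19690. Real growth factor = 2.19690 / 1.39336 ≈ 1.57670.
Annualized: 1.57670^(1/7) − 1 ≈ 0.06721.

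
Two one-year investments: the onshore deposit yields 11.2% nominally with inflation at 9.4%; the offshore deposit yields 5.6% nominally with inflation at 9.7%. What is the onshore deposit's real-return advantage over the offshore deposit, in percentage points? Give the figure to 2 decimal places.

5.38

The onshore deposit real return: 1.112/1.094 − 1 = 1.645%.
The offshore deposit real return: 1.056/1.097 − 1 = -3.737%.
Difference: 1.645 − (-3.737) = 5.382 pp.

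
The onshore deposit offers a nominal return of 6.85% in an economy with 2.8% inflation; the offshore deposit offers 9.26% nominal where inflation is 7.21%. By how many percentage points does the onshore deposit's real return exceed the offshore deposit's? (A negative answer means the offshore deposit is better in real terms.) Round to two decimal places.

The onshore deposit real return: 1.0685/1.028 − 1 = 3.940%.
The offshore deposit real return: 1.0926/1.0721 − 1 = 1.912%.
Difference: 3.940 − 1.912 = 2.028 pp.

2.03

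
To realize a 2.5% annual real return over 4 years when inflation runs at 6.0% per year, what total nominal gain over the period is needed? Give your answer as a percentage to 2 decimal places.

39.35%

Required annual nominal rate: (1+2.5%)(1+6.0%) − 1 = 8.65%.
Cumulative over 4 years: (1 + 0.0865)^4 − 1 ≈ 0.39354.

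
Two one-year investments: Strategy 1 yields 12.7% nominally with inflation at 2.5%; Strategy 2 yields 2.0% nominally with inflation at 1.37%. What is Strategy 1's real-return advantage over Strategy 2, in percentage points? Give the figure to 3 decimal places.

Strategy 1 real return: 1.127/1.025 − 1 = 9.9512%.
Strategy 2 real return: 1.020/1.0137 − 1 = 0.6215%.
Difference: 9.9512 − 0.6215 = 9.3297 pp.

9.330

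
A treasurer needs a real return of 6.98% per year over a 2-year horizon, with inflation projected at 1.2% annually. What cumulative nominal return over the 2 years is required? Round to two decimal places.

17.21%

Required annual nominal rate: (1+6.98%)(1+1.2%) − 1 = 8.26376%.
Cumulative over 2 years: (1 + 0.0826376)^2 − 1 ≈ 0.17210.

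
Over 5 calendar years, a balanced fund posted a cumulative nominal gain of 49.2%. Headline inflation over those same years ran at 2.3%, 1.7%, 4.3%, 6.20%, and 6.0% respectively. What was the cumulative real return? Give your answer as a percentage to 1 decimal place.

Cumulative inflation factor: 1.023 × 1.017 × 1.043 × 1.0620 × 1.060 ≈ 1.22155.
Nominal growth factor: 1.49200. Real growth factor = 1.49200 / 1.22155 ≈ 1.22140.
Total real return ≈ 22.1399%.

22.1%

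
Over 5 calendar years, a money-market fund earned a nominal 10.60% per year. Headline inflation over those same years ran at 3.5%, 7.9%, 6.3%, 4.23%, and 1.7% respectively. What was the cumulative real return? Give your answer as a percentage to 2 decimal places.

Cumulative inflation factor: 1.035 × 1.079 × 1.063 × 1.0423 × 1.017 ≈ 1.25837.
Nominal growth factor: 1.65491. Real growth factor = 1.65491 / 1.25837 ≈ 1.31512.
Total real return ≈ 31.5125%.

31.51%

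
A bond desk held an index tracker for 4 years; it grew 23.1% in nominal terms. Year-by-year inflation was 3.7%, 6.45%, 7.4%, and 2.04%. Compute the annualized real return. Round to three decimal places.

0.436%

Cumulative inflation factor: 1.037 × 1.0645 × 1.074 × 1.0204 ≈ 1.20976.
Nominal growth factor: 1.23100. Real growth factor = 1.23100 / 1.20976 ≈ 1.01756.
Annualized: 1.01756^(1/4) − 1 ≈ 0.00436.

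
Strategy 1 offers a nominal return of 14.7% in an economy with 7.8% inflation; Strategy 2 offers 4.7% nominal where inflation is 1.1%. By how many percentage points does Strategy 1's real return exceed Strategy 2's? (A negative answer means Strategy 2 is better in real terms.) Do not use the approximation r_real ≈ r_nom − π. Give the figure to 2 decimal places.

Strategy 1 real return: 1.147/1.078 − 1 = 6.401%.
Strategy 2 real return: 1.047/1.011 − 1 = 3.561%.
Difference: 6.401 − 3.561 = 2.840 pp.

2.84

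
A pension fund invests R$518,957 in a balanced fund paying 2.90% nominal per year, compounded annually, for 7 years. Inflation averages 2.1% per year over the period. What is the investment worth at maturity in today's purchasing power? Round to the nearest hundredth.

Nominal value at maturity: R$518,957 × (1 + 2.90%)^7 ≈ R$633,926.63.
Price-level factor over 7 years: (1 + 2.1%)^7 ≈ 1.1565920282.
The maturity value deflated by that factor is the answer in today's purchasing power.

R$548,098.74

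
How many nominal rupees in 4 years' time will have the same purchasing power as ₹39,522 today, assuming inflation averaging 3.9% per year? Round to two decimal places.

Cumulative price-level factor: (1+3.9%)^4 ≈ 1.1653655894.
Multiplying ₹39,522 by the price-level factor gives the future nominal sum.

₹46,057.58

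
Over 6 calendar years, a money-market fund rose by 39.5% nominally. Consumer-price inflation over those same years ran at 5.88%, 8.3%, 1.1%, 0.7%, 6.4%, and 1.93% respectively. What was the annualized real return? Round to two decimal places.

Cumulative inflation factor: 1.0588 × 1.083 × 1.011 × 1.007 × 1.064 × 1.0193 ≈ 1.26610.
Nominal growth factor: 1.39500. Real growth factor = 1.39500 / 1.26610 ≈ 1.10181.
Annualized: 1.10181^(1/6) − 1 ≈ 0.01629.

1.63%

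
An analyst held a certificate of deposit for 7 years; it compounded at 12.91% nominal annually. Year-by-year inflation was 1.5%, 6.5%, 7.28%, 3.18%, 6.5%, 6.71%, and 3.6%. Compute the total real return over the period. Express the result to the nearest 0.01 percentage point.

Cumulative inflation factor: 1.015 × 1.065 × 1.0728 × 1.0318 × 1.065 × 1.0671 × 1.036 ≈ 1.40878.
Nominal growth factor: 2.33952. Real growth factor = 2.33952 / 1.40878 ≈ 1.66067.
Total real return ≈ 66.0667%.

66.07%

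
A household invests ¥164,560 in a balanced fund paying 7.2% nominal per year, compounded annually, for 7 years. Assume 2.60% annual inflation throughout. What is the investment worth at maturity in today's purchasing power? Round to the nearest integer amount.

¥223,695

Nominal value at maturity: ¥164,560 × (1 + 7.2%)^7 ≈ ¥267,724.
Price-level factor over 7 years: (1 + 2.60%)^7 ≈ 1.1968274058.
The maturity value deflated by that factor is the answer in today's purchasing power.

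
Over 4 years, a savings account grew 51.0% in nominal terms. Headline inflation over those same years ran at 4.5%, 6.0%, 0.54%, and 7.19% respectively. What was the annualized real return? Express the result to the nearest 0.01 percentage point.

6.05%

Cumulative inflation factor: 1.045 × 1.060 × 1.0054 × 1.0719 ≈ 1.19376.
Nominal growth factor: 1.51000. Real growth factor = 1.51000 / 1.19376 ≈ 1.26492.
Annualized: 1.26492^(1/4) − 1 ≈ 0.06051.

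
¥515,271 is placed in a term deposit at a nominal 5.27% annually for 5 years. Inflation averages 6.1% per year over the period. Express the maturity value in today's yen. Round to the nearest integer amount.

Nominal value at maturity: ¥515,271 × (1 + 5.27%)^5 ≈ ¥666,130.
Price-level factor over 5 years: (1 + 6.1%)^5 ≈ 1.3445498838.
Dividing the nominal maturity value by the price-level factor gives the value in today's money.

¥495,430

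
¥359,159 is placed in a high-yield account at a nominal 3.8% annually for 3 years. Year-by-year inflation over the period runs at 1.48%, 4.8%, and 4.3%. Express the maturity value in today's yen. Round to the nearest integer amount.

¥362,120

Nominal value at maturity: ¥359,159 × (1 + 3.8%)^3 ≈ ¥401,679.
Price-level factor over 3 years: 1.0148 × 1.048 × 1.043 = 1.1092413472.
The maturity value deflated by that factor is the answer in today's purchasing power.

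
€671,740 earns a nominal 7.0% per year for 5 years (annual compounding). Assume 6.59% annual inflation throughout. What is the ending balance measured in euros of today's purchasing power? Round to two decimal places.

€684,759.06

Nominal value at maturity: €671,740 × (1 + 7.0%)^5 ≈ €942,150.10.
Price-level factor over 5 years: (1 + 6.59%)^5 ≈ 1.3758855547.
Dividing the nominal maturity value by the price-level factor gives the value in today's money.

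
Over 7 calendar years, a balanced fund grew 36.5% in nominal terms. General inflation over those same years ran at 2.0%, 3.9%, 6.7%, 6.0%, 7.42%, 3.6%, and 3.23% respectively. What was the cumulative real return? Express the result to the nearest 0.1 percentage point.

-0.9%

Cumulative inflation factor: 1.020 × 1.039 × 1.067 × 1.060 × 1.0742 × 1.036 × 1.0323 ≈ 1.37701.
Nominal growth factor: 1.36500. Real growth factor = 1.36500 / 1.37701 ≈ 0.99128.
Total real return ≈ -0.8721%.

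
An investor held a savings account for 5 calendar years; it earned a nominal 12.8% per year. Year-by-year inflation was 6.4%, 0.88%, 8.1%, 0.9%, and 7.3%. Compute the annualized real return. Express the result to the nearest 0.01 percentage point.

Cumulative inflation factor: 1.064 × 1.0088 × 1.081 × 1.009 × 1.073 ≈ 1.25621.
Nominal growth factor: 1.82619. Real growth factor = 1.82619 / 1.25621 ≈ 1.45372.
Annualized: 1.45372^(1/5) − 1 ≈ 0.07770.

7.77%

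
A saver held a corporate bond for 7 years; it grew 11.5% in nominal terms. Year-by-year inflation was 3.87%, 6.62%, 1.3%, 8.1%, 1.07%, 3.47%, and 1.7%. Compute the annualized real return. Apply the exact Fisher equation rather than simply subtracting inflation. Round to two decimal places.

-2.06%

Cumulative inflation factor: 1.0387 × 1.0662 × 1.013 × 1.081 × 1.0107 × 1.0347 × 1.017 ≈ 1.28980.
Nominal growth factor: 1.11500. Real growth factor = 1.11500 / 1.28980 ≈ 0.86448.
Annualized: 0.86448^(1/7) − 1 ≈ -0.02059.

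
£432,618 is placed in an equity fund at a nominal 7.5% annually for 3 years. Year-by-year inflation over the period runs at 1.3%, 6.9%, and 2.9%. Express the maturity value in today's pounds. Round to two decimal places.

Nominal value at maturity: £432,618 × (1 + 7.5%)^3 ≈ £537,439.99.
Price-level factor over 3 years: 1.013 × 1.069 × 1.029 = 1.114301013.
Dividing the nominal maturity value by the price-level factor gives the value in today's money.

£482,311.32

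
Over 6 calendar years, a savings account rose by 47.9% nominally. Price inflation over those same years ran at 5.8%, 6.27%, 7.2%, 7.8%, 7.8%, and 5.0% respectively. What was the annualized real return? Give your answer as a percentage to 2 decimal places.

0.09%

Cumulative inflation factor: 1.058 × 1.0627 × 1.072 × 1.078 × 1.078 × 1.050 ≈ 1.47068.
Nominal growth factor: 1.47900. Real growth factor = 1.47900 / 1.47068 ≈ 1.00566.
Annualized: 1.00566^(1/6) − 1 ≈ 0.00094.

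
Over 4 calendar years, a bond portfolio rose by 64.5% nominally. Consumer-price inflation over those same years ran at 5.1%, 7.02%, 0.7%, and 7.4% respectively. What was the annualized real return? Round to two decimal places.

Cumulative inflation factor: 1.051 × 1.0702 × 1.007 × 1.074 ≈ 1.21647.
Nominal growth factor: 1.64500. Real growth factor = 1.64500 / 1.21647 ≈ 1.35227.
Annualized: 1.35227^(1/4) − 1 ≈ 0.07837.

7.84%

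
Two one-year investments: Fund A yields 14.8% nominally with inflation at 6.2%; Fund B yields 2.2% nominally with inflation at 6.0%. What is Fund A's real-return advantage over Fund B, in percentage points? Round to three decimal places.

Fund A real return: 1.148/1.062 − 1 = 8.0979%.
Fund B real return: 1.022/1.060 − 1 = -3.5849%.
Difference: 8.0979 − (-3.5849) = 11.6828 pp.

11.683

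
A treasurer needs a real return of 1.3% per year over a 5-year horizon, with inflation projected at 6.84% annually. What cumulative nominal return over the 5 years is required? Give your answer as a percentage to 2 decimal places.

Required annual nominal rate: (1+1.3%)(1+6.84%) − 1 = 8.22892%.
Cumulative over 5 years: (1 + 0.0822892)^5 − 1 ≈ 0.48497.

48.50%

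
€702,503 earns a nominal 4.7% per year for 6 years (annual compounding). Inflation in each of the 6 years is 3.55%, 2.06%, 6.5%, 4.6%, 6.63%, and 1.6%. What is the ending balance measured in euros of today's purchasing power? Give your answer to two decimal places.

€725,551.42

Nominal value at maturity: €702,503 × (1 + 4.7%)^6 ≈ €925,397.40.
Price-level factor over 6 years: 1.0355 × 1.0206 × 1.065 × 1.046 × 1.0663 × 1.016 ≈ 1.2754401280.
The maturity value deflated by that factor is the answer in today's purchasing power.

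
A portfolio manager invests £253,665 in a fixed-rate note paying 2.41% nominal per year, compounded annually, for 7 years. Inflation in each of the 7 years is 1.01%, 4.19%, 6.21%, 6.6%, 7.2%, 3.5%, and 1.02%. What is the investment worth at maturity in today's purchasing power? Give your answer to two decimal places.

Nominal value at maturity: £253,665 × (1 + 2.41%)^7 ≈ £299,679.55.
Price-level factor over 7 years: 1.0101 × 1.0419 × 1.0621 × 1.066 × 1.072 × 1.035 × 1.0102 ≈ 1.3355357628.
The maturity value deflated by that factor is the answer in today's purchasing power.

£224,389.01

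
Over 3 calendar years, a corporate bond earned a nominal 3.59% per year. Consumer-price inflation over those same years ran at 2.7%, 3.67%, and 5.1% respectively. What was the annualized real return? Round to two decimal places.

-0.22%

Cumulative inflation factor: 1.027 × 1.0367 × 1.051 ≈ 1.11899.
Nominal growth factor: 1.11161. Real growth factor = 1.11161 / 1.11899 ≈ 0.99341.
Annualized: 0.99341^(1/3) − 1 ≈ -0.00220.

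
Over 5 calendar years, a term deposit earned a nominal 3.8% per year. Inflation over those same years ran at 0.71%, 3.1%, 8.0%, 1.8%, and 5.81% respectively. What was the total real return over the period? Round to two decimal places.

-0.24%

Cumulative inflation factor: 1.0071 × 1.031 × 1.080 × 1.018 × 1.0581 ≈ 1.20790.
Nominal growth factor: 1.20500. Real growth factor = 1.20500 / 1.20790 ≈ 0.99760.
Total real return ≈ -0.2398%.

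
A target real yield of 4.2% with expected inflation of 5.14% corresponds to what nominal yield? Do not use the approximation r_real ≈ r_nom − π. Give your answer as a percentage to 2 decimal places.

By the Fisher equation, 1 + r_nom = (1 + 4.2%)(1 + 5.14%) = 1.042 × 1.0514 = 1.0955588.
So r_nom = 9.55588%.

9.56%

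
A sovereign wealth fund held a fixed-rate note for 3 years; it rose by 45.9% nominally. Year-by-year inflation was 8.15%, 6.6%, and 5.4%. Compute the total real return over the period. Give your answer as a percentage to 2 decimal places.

Cumulative inflation factor: 1.0815 × 1.066 × 1.054 ≈ 1.21513.
Nominal growth factor: 1.45900. Real growth factor = 1.45900 / 1.21513 ≈ 1.20069.
Total real return ≈ 20.0690%.

20.07%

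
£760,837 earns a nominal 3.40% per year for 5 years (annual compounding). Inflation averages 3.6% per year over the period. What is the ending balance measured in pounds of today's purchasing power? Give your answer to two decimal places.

£753,521.31

Nominal value at maturity: £760,837 × (1 + 3.40%)^5 ≈ £899,278.72.
Price-level factor over 5 years: (1 + 3.6%)^5 ≈ 1.1934350185.
Dividing the nominal maturity value by the price-level factor gives the value in today's money.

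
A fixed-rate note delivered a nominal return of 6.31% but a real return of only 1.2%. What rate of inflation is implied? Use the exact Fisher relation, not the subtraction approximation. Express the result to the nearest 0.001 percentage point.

5.049%

From (1+r_nom) = (1+r_real)(1+π), we get 1+π = (1 + 6.31%)/(1 + 1.2%) = 1.0631/1.012 ≈ 1.05049.
So π ≈ 5.0494%.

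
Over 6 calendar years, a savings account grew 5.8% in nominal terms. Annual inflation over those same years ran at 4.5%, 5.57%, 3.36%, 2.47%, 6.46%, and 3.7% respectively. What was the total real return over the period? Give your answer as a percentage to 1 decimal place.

-18.0%

Cumulative inflation factor: 1.045 × 1.0557 × 1.0336 × 1.0247 × 1.0646 × 1.037 ≈ 1.28995.
Nominal growth factor: 1.05800. Real growth factor = 1.05800 / 1.28995 ≈ 0.82019.
Total real return ≈ -17.9810%.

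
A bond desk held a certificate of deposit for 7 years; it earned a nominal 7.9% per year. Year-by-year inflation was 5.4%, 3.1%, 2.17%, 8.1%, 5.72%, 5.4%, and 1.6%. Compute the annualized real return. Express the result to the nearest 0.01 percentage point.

3.28%

Cumulative inflation factor: 1.054 × 1.031 × 1.0217 × 1.081 × 1.0572 × 1.054 × 1.016 ≈ 1.35875.
Nominal growth factor: 1.70275. Real growth factor = 1.70275 / 1.35875 ≈ 1.25317.
Annualized: 1.25317^(1/7) − 1 ≈ 0.03276.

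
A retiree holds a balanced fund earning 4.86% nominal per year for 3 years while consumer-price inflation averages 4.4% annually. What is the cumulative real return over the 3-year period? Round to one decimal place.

1.3%

The annual real rate is (1+4.86%)/(1+4.4%) − 1 = 0.4406%.
Compounded over 3 years: (1 + 0.004406)^3 − 1 ≈ 0.01328.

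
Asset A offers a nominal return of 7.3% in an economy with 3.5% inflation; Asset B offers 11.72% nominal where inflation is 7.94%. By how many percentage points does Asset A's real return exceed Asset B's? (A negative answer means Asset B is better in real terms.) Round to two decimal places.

0.17

Asset A real return: 1.073/1.035 − 1 = 3.671%.
Asset B real return: 1.1172/1.0794 − 1 = 3.502%.
Difference: 3.671 − 3.502 = 0.169 pp.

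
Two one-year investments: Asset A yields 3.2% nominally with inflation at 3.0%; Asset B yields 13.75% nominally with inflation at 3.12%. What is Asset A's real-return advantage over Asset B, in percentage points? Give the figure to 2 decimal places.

-10.11

Asset A real return: 1.032/1.030 − 1 = 0.194%.
Asset B real return: 1.1375/1.0312 − 1 = 10.308%.
Difference: 0.194 − 10.308 = -10.114 pp.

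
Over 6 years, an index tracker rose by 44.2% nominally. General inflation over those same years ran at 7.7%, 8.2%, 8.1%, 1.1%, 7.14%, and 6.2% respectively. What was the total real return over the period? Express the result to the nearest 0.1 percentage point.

-0.5%

Cumulative inflation factor: 1.077 × 1.082 × 1.081 × 1.011 × 1.0714 × 1.062 ≈ 1.44909.
Nominal growth factor: 1.44200. Real growth factor = 1.44200 / 1.44909 ≈ 0.99511.
Total real return ≈ -0.4894%.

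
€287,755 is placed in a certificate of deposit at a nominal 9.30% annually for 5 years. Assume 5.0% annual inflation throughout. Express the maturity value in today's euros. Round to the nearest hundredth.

Nominal value at maturity: €287,755 × (1 + 9.30%)^5 ≈ €448,873.21.
Price-level factor over 5 years: (1 + 5.0%)^5 = 1.2762815625.
The maturity value deflated by that factor is the answer in today's purchasing power.

€351,703.91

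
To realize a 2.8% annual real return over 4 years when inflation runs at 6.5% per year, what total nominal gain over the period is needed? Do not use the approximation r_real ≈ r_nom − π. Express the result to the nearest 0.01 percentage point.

43.67%

Required annual nominal rate: (1+2.8%)(1+6.5%) − 1 = 9.482%.
Cumulative over 4 years: (1 + 0.09482)^4 − 1 ≈ 0.43672.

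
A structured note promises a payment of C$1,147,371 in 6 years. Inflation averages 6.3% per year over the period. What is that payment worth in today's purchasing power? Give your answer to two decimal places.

C$795,251.11

Price-level factor over 6 years: (1 + 6.3%)^6 ≈ 1.4427782516.
Purchasing power today: C$1,147,371 divided by that factor.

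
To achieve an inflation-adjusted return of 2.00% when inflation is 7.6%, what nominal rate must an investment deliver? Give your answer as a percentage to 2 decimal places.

9.75%

By the Fisher equation, 1 + r_nom = (1 + 2.00%)(1 + 7.6%) = 1.0200 × 1.076 = 1.09752.
So r_nom = 9.752%.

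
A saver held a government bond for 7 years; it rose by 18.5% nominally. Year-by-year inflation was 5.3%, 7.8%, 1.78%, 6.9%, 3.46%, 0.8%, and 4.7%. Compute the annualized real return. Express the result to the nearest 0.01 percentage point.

-1.83%

Cumulative inflation factor: 1.053 × 1.078 × 1.0178 × 1.069 × 1.0346 × 1.008 × 1.047 ≈ 1.34855.
Nominal growth factor: 1.18500. Real growth factor = 1.18500 / 1.34855 ≈ 0.87872.
Annualized: 0.87872^(1/7) − 1 ≈ -0.01830.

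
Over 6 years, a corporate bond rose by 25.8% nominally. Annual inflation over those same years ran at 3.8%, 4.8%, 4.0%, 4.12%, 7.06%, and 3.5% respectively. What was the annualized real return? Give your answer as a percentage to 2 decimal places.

Cumulative inflation factor: 1.038 × 1.048 × 1.040 × 1.0412 × 1.0706 × 1.035 ≈ 1.30525.
Nominal growth factor: 1.25800. Real growth factor = 1.25800 / 1.30525 ≈ 0.96380.
Annualized: 0.96380^(1/6) − 1 ≈ -0.00613.

-0.61%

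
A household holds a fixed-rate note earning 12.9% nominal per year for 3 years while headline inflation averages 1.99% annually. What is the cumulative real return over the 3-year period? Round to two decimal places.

The annual real rate is (1+12.9%)/(1+1.99%) − 1 = 10.6971%.
Compounded over 3 years: (1 + 0.106971)^3 − 1 ≈ 0.35647.

35.65%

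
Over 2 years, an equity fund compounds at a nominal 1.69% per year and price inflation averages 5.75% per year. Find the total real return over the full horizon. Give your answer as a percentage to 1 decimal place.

-7.5%

The annual real rate is (1+1.69%)/(1+5.75%) − 1 = -3.8392%.
Compounded over 2 years: (1 + -0.038392)^2 − 1 ≈ -0.07531.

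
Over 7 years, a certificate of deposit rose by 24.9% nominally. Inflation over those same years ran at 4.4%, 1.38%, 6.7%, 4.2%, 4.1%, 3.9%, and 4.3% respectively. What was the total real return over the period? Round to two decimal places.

Cumulative inflation factor: 1.044 × 1.0138 × 1.067 × 1.042 × 1.041 × 1.039 × 1.043 ≈ 1.32750.
Nominal growth factor: 1.24900. Real growth factor = 1.24900 / 1.32750 ≈ 0.94086.
Total real return ≈ -5.9136%.

-5.91%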